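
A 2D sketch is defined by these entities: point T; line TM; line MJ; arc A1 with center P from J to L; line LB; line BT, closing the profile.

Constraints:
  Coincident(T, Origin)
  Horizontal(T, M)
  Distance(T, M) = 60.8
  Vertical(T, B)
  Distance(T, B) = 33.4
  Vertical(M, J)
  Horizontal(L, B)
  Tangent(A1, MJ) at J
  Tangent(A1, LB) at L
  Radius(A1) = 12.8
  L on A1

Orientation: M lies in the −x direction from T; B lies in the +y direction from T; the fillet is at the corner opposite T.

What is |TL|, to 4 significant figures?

58.48

T is at the origin; TM is horizontal with |TM| = 60.8 and M on the −x side, so M = (-60.80, 0.000). TB is vertical with |TB| = 33.4 and B on the +y side, so B = (0.000, 33.40). The virtual corner opposite T is at (-60.80, 33.40). A1 meets MJ tangentially, so PJ is at right angles to MJ and the tangent condition forces PL to be normal to LB, with radius 12.8, so the center P sits 12.8 in from both sides at P = (-48.00, 20.60). That places the tangent points at J = (-60.80, 20.60) on MJ and L = (-48.00, 33.40) on LB. Then |TL| = |L − T| = 58.48.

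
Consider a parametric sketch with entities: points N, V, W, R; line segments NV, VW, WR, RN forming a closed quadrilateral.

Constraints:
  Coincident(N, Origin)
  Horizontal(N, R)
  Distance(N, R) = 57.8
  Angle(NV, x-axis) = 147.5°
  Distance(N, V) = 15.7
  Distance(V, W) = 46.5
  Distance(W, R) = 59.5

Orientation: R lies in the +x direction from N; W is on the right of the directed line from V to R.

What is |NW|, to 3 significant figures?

33.8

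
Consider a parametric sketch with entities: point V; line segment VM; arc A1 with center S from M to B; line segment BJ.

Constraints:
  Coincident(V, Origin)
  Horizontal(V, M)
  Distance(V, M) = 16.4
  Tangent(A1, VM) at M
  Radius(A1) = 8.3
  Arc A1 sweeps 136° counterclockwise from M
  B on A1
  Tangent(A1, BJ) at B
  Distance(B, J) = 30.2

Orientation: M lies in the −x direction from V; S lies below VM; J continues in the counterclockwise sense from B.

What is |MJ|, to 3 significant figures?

38.7

V is at the origin; V and M share the same y with |VM| = 16.4 and M on the −x side, so M = (-16.4, 0.00). Tangency of A1 to VM means the radius SM is perpendicular to VM, so S = M + (0, -8.3) = (-16.4, -8.30). On A1, M sits at bearing 90° from S; a 136° counterclockwise sweep puts B at bearing 226°, so B = S + 8.3·(cos 226°, sin 226°) = (-22.2, -14.3). A1 meets BJ tangentially, so SB is at right angles to BJ, so BJ runs along (−sin 226°, cos 226°); with |BJ| = 30.2, J = (-0.442, -35.2). Then |MJ| = |J − M| = 38.7.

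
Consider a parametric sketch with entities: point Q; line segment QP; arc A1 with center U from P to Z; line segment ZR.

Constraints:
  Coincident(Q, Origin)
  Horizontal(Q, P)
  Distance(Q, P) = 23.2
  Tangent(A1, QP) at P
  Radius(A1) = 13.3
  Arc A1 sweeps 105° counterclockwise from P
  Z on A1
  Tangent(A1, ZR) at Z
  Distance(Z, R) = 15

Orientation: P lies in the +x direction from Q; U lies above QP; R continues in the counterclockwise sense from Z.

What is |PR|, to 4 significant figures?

32.49

On A1, P sits at bearing -90° from U; a 105° counterclockwise sweep puts Z at bearing 15°, so Z = U + 13.3·(cos 15°, sin 15°) = (36.05, 16.74). Since A1 is tangent to ZR there, UZ ⟂ ZR, so ZR runs along (−sin 15°, cos 15°); with |ZR| = 15.0, R = (32.16, 31.23). Then |PR| = |R − P| = 32.49.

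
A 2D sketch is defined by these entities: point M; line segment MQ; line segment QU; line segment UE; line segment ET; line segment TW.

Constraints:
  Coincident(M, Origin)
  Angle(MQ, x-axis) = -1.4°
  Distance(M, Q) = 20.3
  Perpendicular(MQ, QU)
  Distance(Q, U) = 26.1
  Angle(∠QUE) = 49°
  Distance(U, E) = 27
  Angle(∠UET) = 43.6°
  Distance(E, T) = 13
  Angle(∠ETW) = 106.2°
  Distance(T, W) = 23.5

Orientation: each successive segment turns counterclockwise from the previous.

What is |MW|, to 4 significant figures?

36.36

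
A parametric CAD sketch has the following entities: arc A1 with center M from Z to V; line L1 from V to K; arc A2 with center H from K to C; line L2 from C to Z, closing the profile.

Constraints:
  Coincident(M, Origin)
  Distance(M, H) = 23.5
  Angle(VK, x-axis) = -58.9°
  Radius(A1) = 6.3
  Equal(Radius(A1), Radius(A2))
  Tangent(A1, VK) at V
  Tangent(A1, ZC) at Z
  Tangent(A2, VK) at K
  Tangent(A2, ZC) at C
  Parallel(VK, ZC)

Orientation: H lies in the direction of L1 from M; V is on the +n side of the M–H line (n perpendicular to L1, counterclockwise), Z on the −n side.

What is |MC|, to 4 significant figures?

24.33

Tangency of A1 to both parallel lines with radius 6.3 puts V and Z at M ± 6.3·n: V = (5.394, 3.254), Z = (-5.394, -3.254). Equal radii place K and C the same way about H: K = H + 6.3·n = (17.53, -16.87), C = H − 6.3·n = (6.744, -23.38). Then |MC| = |C − M| = 24.33.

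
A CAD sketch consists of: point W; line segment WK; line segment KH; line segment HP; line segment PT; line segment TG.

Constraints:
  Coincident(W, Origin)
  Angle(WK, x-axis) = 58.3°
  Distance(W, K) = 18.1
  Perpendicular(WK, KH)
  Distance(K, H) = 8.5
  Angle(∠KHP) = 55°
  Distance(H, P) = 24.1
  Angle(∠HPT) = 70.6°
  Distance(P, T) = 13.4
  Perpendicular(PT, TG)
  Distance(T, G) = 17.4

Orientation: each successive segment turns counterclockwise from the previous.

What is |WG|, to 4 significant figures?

19.41

W is at the origin; WK runs at 58.3° with length 18.1, so K = (9.511, 15.40). WK is perpendicular to KH, so KH runs at 148.3°; with |KH| = 8.5, H = (2.279, 19.87). ∠KHP = 55.0° gives HP at -86.70° from the x-axis; with |HP| = 24.1, P = (3.666, -4.194). ∠HPT = 70.6° gives PT at 22.70° from the x-axis; with |PT| = 13.4, T = (16.03, 0.9773). PT ⟂ TG, so TG runs at 112.7°; with |TG| = 17.4, G = (9.314, 17.03). Then |WG| = |G − W| = 19.41.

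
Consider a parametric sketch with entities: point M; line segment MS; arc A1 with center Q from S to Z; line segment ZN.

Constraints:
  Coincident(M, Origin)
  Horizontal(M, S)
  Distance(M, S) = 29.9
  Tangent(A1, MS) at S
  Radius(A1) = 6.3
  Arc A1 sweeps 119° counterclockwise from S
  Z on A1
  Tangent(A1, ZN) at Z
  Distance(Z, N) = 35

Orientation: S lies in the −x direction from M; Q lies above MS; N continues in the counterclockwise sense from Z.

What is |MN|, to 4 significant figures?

57.51

M is at the origin; MS is horizontal with |MS| = 29.9 and S on the −x side, so S = (-29.90, 0.000). A1 meets MS tangentially, so QS is at right angles to MS, so Q = S + (0, 6.3) = (-29.90, 6.300). On A1, S sits at bearing -90° from Q; a 119° counterclockwise sweep puts Z at bearing 29°, so Z = Q + 6.3·(cos 29°, sin 29°) = (-24.39, 9.354). Tangency of A1 to ZN means the radius QZ is perpendicular to ZN, so ZN runs along (−sin 29°, cos 29°); with |ZN| = 35.0, N = (-41.36, 39.97). Then |MN| = |N − M| = 57.51.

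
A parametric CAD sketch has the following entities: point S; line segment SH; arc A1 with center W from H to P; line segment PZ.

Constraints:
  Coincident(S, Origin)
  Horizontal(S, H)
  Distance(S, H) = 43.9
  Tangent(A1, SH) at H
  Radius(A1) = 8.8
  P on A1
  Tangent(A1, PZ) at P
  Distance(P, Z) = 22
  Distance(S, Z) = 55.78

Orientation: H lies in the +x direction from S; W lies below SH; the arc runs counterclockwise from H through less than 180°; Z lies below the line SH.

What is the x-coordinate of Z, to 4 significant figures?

45.37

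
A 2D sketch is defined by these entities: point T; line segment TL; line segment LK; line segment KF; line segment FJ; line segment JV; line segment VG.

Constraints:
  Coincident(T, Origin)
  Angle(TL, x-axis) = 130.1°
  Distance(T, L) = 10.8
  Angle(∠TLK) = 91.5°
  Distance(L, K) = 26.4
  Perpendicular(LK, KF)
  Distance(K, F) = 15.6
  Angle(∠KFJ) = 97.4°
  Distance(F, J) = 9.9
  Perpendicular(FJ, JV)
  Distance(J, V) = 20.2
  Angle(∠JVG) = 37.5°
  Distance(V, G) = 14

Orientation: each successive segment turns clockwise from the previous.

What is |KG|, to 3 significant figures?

7.22

T is at the origin; TL runs at 130.1° with length 10.8, so L = (-6.96, 8.26). ∠TLK = 91.5° gives LK at 41.6° from the x-axis; with |LK| = 26.4, K = (12.8, 25.8). The perpendicularity gives KF at right angles to LK, so KF runs at -48.4°; with |KF| = 15.6, F = (23.1, 14.1). ∠KFJ = 97.4° gives FJ at -131° from the x-axis; with |FJ| = 9.9, J = (16.6, 6.65). FJ is perpendicular to JV, so JV runs at 139°; with |JV| = 20.2, V = (1.40, 19.9). ∠JVG = 37.5° gives VG at -3.50° from the x-axis; with |VG| = 14.0, G = (15.4, 19.0). Then |KG| = |G − K| = 7.22.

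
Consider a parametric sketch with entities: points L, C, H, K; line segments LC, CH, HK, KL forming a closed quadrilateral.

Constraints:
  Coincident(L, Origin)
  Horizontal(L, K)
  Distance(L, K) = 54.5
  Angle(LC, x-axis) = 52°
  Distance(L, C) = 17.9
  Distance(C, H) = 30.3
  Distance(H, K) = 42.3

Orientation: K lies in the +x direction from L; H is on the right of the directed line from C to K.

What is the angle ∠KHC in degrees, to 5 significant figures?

76.051°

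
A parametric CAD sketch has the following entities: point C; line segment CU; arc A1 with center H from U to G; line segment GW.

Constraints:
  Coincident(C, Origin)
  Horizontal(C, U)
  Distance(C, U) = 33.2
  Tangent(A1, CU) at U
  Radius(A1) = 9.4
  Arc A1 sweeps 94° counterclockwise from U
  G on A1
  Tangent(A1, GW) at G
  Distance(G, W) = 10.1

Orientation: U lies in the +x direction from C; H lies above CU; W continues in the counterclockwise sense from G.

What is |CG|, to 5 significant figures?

43.748

Since A1 is tangent to CU there, HU ⟂ CU, so H = U + (0, 9.4) = (33.200, 9.4000). On A1, U sits at bearing -90° from H; a 94° counterclockwise sweep puts G at bearing 4°, so G = H + 9.4·(cos 4°, sin 4°) = (42.577, 10.056). Then |CG| = |G − C| = 43.748.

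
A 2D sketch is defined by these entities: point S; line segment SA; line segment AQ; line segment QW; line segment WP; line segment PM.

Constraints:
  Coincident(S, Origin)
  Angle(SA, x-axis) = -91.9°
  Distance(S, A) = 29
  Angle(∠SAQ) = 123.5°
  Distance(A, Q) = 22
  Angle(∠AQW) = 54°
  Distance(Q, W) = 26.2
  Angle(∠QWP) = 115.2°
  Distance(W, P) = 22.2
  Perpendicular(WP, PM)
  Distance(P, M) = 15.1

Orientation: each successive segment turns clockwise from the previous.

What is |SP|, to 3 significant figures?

7.19

S is at the origin; SA runs at -91.9° with length 29.0, so A = (-0.962, -29.0). ∠SAQ = 123.5° gives AQ at -148° from the x-axis; with |AQ| = 22.0, Q = (-19.7, -40.5). ∠AQW = 54.0° gives QW at 85.6° from the x-axis; with |QW| = 26.2, W = (-17.7, -14.4). ∠QWP = 115.2° gives WP at 20.8° from the x-axis; with |WP| = 22.2, P = (3.06, -6.51). Then |SP| = |P − S| = 7.19.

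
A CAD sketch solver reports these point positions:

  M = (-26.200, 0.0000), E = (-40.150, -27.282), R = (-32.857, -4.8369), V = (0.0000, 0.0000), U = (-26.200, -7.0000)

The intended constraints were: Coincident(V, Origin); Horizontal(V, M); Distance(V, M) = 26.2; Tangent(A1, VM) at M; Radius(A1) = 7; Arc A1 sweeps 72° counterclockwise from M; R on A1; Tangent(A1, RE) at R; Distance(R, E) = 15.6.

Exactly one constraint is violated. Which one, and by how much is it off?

Distance(R, E) = 15.6 — off by 8.00.

V = (0.00, 0.00) ✓; V.y = 0.00, M.y = 0.00 ✓; |VM| = 26.20 ✓; ∠(UM, MV) = 90.00° ✓; |UM| = 7.000 ✓; bearing(U→R) − bearing(U→M) = 72.00° ✓; |UR| = 7.000 ✓; ∠(UR, RE) = 90.00° ✓; |RE| = 23.60 ✗.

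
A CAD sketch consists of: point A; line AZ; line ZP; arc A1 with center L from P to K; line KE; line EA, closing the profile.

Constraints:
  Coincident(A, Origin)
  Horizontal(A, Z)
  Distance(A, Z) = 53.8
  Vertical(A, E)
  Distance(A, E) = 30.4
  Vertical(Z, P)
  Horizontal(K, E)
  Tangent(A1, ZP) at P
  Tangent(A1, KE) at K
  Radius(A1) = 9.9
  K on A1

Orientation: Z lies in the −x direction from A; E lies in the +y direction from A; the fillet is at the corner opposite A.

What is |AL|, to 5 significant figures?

48.451

A is at the origin; AZ is horizontal with |AZ| = 53.8 and Z on the −x side, so Z = (-53.800, 0.0000). AE is vertical with |AE| = 30.4 and E on the +y side, so E = (0.0000, 30.400). The virtual corner opposite A is at (-53.800, 30.400). The tangent condition forces LP to be normal to ZP and tangency of A1 to KE means the radius LK is perpendicular to KE, with radius 9.9, so the center L sits 9.9 in from both sides at L = (-43.900, 20.500). Then |AL| = |L − A| = 48.451.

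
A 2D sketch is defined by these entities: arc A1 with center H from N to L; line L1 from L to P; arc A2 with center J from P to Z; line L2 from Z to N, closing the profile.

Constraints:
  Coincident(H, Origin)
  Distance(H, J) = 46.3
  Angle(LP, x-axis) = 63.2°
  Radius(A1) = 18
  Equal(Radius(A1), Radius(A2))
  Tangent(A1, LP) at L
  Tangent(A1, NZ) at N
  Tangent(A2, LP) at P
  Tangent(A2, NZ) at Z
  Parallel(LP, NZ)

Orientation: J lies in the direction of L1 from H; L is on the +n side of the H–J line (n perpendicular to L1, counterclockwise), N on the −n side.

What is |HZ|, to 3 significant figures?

49.7

Tangency of A1 to both parallel lines with radius 18.0 puts L and N at H ± 18.0·n: L = (-16.1, 8.12), N = (16.1, -8.12). Equal radii place P and Z the same way about J: P = J + 18.0·n = (4.81, 49.4), Z = J − 18.0·n = (36.9, 33.2). Then |HZ| = |Z − H| = 49.7.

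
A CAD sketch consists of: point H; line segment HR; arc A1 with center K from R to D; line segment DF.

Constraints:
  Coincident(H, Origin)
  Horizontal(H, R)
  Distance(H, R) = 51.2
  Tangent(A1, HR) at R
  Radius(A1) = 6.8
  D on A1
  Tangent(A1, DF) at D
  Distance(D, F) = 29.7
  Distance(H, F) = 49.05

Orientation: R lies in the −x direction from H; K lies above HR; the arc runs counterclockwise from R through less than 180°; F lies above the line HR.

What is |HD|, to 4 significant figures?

44.95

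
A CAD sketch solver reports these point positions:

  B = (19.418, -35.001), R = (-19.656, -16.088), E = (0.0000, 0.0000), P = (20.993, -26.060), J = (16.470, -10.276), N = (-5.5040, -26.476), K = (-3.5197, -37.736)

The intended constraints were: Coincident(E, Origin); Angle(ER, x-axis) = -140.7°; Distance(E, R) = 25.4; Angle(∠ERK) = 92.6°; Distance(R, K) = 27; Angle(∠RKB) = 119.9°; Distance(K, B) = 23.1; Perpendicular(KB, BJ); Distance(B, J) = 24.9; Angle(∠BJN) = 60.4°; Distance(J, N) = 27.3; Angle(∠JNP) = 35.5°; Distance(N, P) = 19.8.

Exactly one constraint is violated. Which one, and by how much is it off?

Distance(N, P) = 19.8 — off by 6.70.

E = (0.00, 0.00) ✓; ER at -140.7° ✓; |ER| = 25.40 ✓; ∠ERK = 92.60° ✓; |RK| = 27.00 ✓; ∠RKB = 119.9° ✓; |KB| = 23.10 ✓; ∠(KB, BJ) = 90.00° ✓; |BJ| = 24.90 ✓; ∠BJN = 60.40° ✓; |JN| = 27.30 ✓; ∠JNP = 35.50° ✓; |NP| = 26.50 ✗.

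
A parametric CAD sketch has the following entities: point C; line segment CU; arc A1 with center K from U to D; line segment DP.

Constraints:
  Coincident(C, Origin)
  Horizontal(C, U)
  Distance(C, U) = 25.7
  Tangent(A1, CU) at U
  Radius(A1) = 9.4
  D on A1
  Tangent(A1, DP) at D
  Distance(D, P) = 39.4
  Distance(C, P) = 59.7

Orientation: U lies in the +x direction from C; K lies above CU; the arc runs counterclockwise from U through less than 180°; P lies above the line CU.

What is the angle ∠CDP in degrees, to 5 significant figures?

103.86°

Checks: |CU| = 25.70 ✓; |KD| = 9.400 ✓; ∠(KD, DP) = 90.00° ✓; |DP| = 39.40 ✓; |CP| = 59.70 ✓.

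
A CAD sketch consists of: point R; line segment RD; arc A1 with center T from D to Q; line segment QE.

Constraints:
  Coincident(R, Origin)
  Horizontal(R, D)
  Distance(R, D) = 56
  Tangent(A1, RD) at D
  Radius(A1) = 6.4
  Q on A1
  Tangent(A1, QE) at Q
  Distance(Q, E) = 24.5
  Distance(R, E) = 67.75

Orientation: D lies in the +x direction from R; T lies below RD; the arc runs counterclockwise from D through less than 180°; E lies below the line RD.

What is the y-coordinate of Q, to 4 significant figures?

-8.984

Checks: |TQ| = 6.400 ✓; ∠(TQ, QE) = 90.00° ✓; |QE| = 24.50 ✓; |RE| = 67.75 ✓.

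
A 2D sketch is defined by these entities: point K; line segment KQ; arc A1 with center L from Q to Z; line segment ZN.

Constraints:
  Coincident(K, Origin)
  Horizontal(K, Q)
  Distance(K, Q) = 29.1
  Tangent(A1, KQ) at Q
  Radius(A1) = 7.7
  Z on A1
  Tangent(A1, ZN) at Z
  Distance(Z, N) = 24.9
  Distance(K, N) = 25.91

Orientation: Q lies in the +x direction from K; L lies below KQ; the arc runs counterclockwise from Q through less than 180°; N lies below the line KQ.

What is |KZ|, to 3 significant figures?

22.9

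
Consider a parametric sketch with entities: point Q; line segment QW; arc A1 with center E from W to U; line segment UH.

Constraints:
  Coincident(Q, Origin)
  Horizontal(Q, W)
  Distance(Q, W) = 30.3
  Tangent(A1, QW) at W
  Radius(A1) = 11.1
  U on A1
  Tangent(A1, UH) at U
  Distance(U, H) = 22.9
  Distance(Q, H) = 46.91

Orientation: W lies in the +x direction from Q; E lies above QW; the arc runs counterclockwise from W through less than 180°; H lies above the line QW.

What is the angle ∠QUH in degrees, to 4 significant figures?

84.26°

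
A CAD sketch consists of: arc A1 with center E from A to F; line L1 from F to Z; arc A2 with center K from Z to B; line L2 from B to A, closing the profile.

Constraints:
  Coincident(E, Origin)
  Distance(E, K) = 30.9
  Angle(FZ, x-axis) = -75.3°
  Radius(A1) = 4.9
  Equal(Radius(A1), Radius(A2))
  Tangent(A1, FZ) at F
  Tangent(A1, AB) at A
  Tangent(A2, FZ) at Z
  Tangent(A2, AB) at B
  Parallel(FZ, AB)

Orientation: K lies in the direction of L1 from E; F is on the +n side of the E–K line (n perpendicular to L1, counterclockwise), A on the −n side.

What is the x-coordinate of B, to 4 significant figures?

3.102

Tangency of A1 to both parallel lines with radius 4.9 puts F and A at E ± 4.9·n: F = (4.740, 1.243), A = (-4.740, -1.243). Equal radii place Z and B the same way about K: Z = K + 4.9·n = (12.58, -28.65), B = K − 4.9·n = (3.102, -31.13). So B.x = 3.102.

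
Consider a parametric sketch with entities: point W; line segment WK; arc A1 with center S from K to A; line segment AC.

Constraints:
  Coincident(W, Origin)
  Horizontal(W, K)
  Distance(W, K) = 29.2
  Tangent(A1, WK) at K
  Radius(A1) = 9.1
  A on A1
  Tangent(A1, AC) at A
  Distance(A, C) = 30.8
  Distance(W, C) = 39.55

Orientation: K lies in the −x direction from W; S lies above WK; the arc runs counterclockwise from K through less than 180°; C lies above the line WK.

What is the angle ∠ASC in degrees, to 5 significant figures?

73.540°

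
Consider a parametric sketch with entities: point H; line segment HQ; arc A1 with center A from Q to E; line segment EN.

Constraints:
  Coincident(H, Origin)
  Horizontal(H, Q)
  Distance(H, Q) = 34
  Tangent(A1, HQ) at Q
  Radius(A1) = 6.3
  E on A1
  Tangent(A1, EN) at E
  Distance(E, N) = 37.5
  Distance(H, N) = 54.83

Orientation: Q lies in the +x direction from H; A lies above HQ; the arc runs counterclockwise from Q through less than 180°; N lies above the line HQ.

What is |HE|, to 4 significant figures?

40.88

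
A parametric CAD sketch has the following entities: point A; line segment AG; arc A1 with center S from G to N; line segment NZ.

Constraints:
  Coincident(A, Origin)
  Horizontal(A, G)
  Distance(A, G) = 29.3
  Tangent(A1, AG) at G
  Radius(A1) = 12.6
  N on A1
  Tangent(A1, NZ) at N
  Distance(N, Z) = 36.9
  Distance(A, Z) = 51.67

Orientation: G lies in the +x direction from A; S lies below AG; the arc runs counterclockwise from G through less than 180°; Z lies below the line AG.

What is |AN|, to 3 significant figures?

20.7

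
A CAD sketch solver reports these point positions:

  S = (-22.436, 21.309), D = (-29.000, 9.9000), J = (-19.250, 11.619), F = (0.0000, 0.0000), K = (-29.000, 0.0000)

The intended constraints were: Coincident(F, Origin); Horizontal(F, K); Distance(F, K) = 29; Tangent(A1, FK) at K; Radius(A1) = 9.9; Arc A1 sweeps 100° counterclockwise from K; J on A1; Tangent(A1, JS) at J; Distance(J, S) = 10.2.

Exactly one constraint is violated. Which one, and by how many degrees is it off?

Tangent(A1, JS) at J — off by 8.20°.

F = (0.00, 0.00) ✓; F.y = 0.00, K.y = 0.00 ✓; |FK| = 29.00 ✓; ∠(DK, KF) = 90.00° ✓; |DK| = 9.900 ✓; bearing(D→J) − bearing(D→K) = 100.0° ✓; |DJ| = 9.900 ✓; ∠(DJ, JS) = 81.80° ✗; |JS| = 10.20 ✓.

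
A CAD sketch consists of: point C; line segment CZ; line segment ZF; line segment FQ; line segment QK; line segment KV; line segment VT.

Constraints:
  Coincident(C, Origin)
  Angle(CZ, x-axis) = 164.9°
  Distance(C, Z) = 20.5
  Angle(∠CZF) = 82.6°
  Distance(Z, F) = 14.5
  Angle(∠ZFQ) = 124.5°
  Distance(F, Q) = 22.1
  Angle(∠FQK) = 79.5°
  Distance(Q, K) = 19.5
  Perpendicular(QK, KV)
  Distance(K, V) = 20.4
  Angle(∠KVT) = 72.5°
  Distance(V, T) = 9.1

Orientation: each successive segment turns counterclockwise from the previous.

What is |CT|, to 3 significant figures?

15.7

QK ⟂ KV, so KV runs at 148°; with |KV| = 20.4, V = (-12.5, 3.44). ∠KVT = 72.5° gives VT at -104° from the x-axis; with |VT| = 9.1, T = (-14.7, -5.39). Then |CT| = |T − C| = 15.7.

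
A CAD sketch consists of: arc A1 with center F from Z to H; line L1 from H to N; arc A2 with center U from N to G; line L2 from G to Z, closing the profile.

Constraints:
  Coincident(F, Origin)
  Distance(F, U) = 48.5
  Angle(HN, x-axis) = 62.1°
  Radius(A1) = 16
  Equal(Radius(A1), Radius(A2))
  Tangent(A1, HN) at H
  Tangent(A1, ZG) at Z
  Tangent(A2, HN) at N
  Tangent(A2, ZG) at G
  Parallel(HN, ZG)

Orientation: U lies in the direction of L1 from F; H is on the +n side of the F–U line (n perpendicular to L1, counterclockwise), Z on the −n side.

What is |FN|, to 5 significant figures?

51.071

The slot axis is L1's direction at 62.1°, so u = (cos 62.1°, sin 62.1°) = (0.46793, 0.88377) and n = (−sin 62.1°, cos 62.1°) = (-0.88377, 0.46793). F is at the origin and U lies 48.5 along u from F, so U = 48.5·u = (22.695, 42.863). Tangency of A1 to both parallel lines with radius 16.0 puts H and Z at F ± 16.0·n: H = (-14.140, 7.4869), Z = (14.140, -7.4869). Equal radii place N and G the same way about U: N = U + 16.0·n = (8.5543, 50.350), G = U − 16.0·n = (36.835, 35.376). Then |FN| = |N − F| = 51.071.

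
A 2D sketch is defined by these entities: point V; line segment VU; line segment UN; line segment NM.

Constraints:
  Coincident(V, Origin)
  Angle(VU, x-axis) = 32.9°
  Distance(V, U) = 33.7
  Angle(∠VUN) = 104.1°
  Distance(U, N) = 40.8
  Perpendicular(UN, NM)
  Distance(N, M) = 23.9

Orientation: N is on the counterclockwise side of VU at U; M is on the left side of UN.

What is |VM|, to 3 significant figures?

49.8

V is at the origin; VU runs at 32.9° with length 33.7, so U = 33.7·(cos 32.9°, sin 32.9°) = (28.3, 18.3). ∠VUN = 104.1°, so UN runs at 32.9° + (180° − 104.1°) = 109° from the x-axis; with |UN| = 40.8, N = U + 40.8·(cos 109°, sin 109°) = (15.1, 56.9). UN ⟂ NM; with |NM| = 23.9 on the left of UN, M = N + 23.9·(-0.947, -0.322) = (-7.48, 49.2). Then |VM| = |M − V| = 49.8.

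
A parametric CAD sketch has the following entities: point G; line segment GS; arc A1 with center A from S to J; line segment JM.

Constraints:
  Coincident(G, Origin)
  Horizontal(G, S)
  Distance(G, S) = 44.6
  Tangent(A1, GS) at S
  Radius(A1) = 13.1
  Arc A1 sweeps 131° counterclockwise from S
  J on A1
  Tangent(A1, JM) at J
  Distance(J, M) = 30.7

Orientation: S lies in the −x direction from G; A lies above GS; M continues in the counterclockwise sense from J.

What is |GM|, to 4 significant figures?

70.86

G is at the origin; G and S share the same y with |GS| = 44.6 and S on the −x side, so S = (-44.60, 0.000). The tangent condition forces AS to be normal to GS, so A = S + (0, 13.1) = (-44.60, 13.10). On A1, S sits at bearing -90° from A; a 131° counterclockwise sweep puts J at bearing 41°, so J = A + 13.1·(cos 41°, sin 41°) = (-34.71, 21.69). The tangent condition forces AJ to be normal to JM, so JM runs along (−sin 41°, cos 41°); with |JM| = 30.7, M = (-54.85, 44.86). Then |GM| = |M − G| = 70.86.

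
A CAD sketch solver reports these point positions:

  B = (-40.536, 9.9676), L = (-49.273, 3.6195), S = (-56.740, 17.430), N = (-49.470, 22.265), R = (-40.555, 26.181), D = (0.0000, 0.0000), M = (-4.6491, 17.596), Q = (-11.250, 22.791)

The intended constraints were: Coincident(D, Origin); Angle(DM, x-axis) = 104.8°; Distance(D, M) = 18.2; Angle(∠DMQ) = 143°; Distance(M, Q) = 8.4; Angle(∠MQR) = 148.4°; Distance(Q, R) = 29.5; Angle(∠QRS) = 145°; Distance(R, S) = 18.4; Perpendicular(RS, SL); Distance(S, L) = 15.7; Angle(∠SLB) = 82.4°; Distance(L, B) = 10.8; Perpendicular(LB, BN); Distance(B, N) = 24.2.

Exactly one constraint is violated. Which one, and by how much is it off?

Distance(B, N) = 24.2 — off by 9.00.

D = (0.00, 0.00) ✓; DM at 104.8° ✓; |DM| = 18.20 ✓; ∠DMQ = 143.0° ✓; |MQ| = 8.400 ✓; ∠MQR = 148.4° ✓; |QR| = 29.50 ✓; ∠QRS = 145.0° ✓; |RS| = 18.40 ✓; ∠(RS, SL) = 90.00° ✓; |SL| = 15.70 ✓; ∠SLB = 82.40° ✓; |LB| = 10.80 ✓; ∠(LB, BN) = 90.00° ✓; |BN| = 15.20 ✗.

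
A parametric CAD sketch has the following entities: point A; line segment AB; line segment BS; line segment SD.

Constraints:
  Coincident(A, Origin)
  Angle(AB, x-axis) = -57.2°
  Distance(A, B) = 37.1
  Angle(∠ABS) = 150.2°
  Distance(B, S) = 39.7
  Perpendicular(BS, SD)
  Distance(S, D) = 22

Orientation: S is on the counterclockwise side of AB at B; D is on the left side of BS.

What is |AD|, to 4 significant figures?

71.98

A is at the origin; AB runs at -57.2° with length 37.1, so B = 37.1·(cos -57.2°, sin -57.2°) = (20.10, -31.19). ∠ABS = 150.2°, so BS runs at -57.2° + (180° − 150.2°) = -27.40° from the x-axis; with |BS| = 39.7, S = B + 39.7·(cos -27.40°, sin -27.40°) = (55.34, -49.45). BS ⟂ SD; with |SD| = 22.0 on the left of BS, D = S + 22.0·(0.4602, 0.8878) = (65.47, -29.92). Then |AD| = |D − A| = 71.98.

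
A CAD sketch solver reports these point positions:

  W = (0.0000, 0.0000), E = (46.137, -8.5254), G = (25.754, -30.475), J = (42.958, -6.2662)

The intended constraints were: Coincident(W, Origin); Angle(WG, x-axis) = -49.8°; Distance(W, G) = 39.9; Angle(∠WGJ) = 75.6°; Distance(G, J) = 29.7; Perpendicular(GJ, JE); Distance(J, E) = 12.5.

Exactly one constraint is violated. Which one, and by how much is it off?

Distance(J, E) = 12.5 — off by 8.60.

W = (0.00, 0.00) ✓; WG at -49.80° ✓; |WG| = 39.90 ✓; ∠WGJ = 75.60° ✓; |GJ| = 29.70 ✓; ∠(GJ, JE) = 90.00° ✓; |JE| = 3.900 ✗.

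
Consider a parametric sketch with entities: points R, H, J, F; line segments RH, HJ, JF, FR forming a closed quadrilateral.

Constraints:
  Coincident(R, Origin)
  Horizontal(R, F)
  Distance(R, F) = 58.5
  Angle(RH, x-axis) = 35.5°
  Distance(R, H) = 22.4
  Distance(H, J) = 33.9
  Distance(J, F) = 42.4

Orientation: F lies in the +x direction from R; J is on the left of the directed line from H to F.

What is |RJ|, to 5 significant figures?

55.946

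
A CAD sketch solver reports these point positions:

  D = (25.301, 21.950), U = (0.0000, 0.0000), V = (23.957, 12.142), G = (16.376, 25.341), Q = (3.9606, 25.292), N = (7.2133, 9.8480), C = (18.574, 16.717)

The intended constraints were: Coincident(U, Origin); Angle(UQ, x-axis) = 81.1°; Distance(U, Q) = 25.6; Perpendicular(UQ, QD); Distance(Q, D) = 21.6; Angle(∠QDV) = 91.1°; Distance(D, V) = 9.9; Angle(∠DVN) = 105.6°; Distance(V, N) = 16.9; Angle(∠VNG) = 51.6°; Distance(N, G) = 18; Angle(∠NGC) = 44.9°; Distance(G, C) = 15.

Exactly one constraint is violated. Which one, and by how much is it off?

Distance(G, C) = 15 — off by 6.10.

U = (0.00, 0.00) ✓; UQ at 81.10° ✓; |UQ| = 25.60 ✓; ∠(UQ, QD) = 90.00° ✓; |QD| = 21.60 ✓; ∠QDV = 91.10° ✓; |DV| = 9.900 ✓; ∠DVN = 105.6° ✓; |VN| = 16.90 ✓; ∠VNG = 51.60° ✓; |NG| = 18.00 ✓; ∠NGC = 44.90° ✓; |GC| = 8.900 ✗.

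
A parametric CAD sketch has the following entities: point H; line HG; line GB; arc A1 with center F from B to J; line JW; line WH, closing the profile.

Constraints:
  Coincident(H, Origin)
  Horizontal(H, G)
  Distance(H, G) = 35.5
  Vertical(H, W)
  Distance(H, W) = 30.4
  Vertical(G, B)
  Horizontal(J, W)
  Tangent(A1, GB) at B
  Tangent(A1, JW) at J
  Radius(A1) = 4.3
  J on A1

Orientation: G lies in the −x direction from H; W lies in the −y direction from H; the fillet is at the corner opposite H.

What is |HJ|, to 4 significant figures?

43.56

The virtual corner opposite H is at (-35.50, -30.40). Tangency of A1 to GB means the radius FB is perpendicular to GB and since A1 is tangent to JW there, FJ ⟂ JW, with radius 4.3, so the center F sits 4.3 in from both sides at F = (-31.20, -26.10). That places the tangent points at B = (-35.50, -26.10) on GB and J = (-31.20, -30.40) on JW. Then |HJ| = |J − H| = 43.56.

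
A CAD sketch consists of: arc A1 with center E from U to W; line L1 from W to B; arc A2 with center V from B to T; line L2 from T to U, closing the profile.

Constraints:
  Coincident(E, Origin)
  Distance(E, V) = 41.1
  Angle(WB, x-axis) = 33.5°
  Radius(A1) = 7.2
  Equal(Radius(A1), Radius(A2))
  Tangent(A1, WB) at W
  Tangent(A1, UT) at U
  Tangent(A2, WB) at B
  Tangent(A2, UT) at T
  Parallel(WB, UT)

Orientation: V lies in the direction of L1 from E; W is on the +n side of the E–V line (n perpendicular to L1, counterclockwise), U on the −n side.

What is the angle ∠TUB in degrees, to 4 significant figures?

19.31°

The slot axis is L1's direction at 33.5°, so u = (cos 33.5°, sin 33.5°) = (0.8339, 0.5519) and n = (−sin 33.5°, cos 33.5°) = (-0.5519, 0.8339). E is at the origin and V lies 41.1 along u from E, so V = 41.1·u = (34.27, 22.68). Tangency of A1 to both parallel lines with radius 7.2 puts W and U at E ± 7.2·n: W = (-3.974, 6.004), U = (3.974, -6.004). Equal radii place B and T the same way about V: B = V + 7.2·n = (30.30, 28.69), T = V − 7.2·n = (38.25, 16.68). Then cos ∠TUB = UT·UB / (|UT||UB|), giving 19.31°.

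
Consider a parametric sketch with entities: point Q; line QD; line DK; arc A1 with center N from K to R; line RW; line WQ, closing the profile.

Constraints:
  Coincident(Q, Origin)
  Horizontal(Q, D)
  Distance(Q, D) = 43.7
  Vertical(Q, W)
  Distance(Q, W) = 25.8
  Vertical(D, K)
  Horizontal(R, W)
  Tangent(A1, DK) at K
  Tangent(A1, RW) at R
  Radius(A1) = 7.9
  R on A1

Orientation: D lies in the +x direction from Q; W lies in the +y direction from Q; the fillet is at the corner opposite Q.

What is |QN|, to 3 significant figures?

40.0

Q is at the origin; Q and D share the same y with |QD| = 43.7 and D on the +x side, so D = (43.7, 0.00). QW is vertical with |QW| = 25.8 and W on the +y side, so W = (0.00, 25.8). The virtual corner opposite Q is at (43.7, 25.8). Since A1 is tangent to DK there, NK ⟂ DK and since A1 is tangent to RW there, NR ⟂ RW, with radius 7.9, so the center N sits 7.9 in from both sides at N = (35.8, 17.9). Then |QN| = |N − Q| = 40.0.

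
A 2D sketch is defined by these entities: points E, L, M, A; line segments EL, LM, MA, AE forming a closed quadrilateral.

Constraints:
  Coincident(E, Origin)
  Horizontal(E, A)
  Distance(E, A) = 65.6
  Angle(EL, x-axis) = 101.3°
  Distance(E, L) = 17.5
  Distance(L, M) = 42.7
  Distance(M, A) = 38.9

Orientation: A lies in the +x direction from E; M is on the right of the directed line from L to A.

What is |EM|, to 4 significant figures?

30.56

E is at the origin; EA is horizontal with |EA| = 65.6 and A in +x, so A = (65.6, 0). EL runs at 101.3° with |EL| = 17.5, so L = (-3.429, 17.16). M is determined by |LM| = 42.7 and |MA| = 38.9 together: it lies at the intersection of circle(L, 42.7) and circle(A, 38.9). With |LA| = 71.13, the foot of the radical line on LA is 37.74 from L and the perpendicular offset is √(42.7² − 37.74²) = 19.97. Taking the right-of-LA solution: M = (28.38, -11.32).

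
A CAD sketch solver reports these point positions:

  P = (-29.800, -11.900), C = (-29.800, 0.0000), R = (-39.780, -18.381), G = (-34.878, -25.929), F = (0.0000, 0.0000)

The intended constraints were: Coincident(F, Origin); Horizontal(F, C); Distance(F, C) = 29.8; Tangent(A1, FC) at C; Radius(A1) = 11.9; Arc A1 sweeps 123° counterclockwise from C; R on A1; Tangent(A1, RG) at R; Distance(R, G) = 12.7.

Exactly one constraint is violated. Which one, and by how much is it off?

Distance(R, G) = 12.7 — off by 3.70.

F = (0.00, 0.00) ✓; F.y = 0.00, C.y = 0.00 ✓; |FC| = 29.80 ✓; ∠(PC, CF) = 90.00° ✓; |PC| = 11.90 ✓; bearing(P→R) − bearing(P→C) = 123.0° ✓; |PR| = 11.90 ✓; ∠(PR, RG) = 90.00° ✓; |RG| = 9.000 ✗.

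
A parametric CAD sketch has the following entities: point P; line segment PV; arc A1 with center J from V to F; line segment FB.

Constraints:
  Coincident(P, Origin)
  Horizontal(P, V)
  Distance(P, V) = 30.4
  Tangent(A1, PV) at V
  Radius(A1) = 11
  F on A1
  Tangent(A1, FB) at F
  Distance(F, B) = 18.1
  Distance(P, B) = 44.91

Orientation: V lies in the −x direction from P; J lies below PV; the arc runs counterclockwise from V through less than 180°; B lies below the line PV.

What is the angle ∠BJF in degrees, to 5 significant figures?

58.711°

Checks: |JF| = 11.00 ✓; ∠(JF, FB) = 90.00° ✓; |FB| = 18.10 ✓; |PB| = 44.91 ✓.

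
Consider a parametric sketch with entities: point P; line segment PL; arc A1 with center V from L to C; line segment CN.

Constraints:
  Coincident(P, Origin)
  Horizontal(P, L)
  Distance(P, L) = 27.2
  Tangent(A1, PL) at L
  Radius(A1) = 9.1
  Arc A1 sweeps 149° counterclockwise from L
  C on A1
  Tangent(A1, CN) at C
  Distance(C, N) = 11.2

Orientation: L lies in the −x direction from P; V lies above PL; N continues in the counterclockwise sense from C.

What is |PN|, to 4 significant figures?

39.31

P is at the origin; P and L share the same y with |PL| = 27.2 and L on the −x side, so L = (-27.20, 0.000). Since A1 is tangent to PL there, VL ⟂ PL, so V = L + (0, 9.1) = (-27.20, 9.100). On A1, L sits at bearing -90° from V; a 149° counterclockwise sweep puts C at bearing 59°, so C = V + 9.1·(cos 59°, sin 59°) = (-22.51, 16.90). A1 meets CN tangentially, so VC is at right angles to CN, so CN runs along (−sin 59°, cos 59°); with |CN| = 11.2, N = (-32.11, 22.67). Then |PN| = |N − P| = 39.31.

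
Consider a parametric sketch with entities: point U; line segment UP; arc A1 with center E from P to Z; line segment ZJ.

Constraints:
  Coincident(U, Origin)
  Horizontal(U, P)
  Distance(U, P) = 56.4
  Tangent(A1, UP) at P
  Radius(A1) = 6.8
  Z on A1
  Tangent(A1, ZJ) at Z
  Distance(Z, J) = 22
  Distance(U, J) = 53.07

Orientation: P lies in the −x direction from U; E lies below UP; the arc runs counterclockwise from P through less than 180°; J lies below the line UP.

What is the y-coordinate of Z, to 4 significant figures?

-11.62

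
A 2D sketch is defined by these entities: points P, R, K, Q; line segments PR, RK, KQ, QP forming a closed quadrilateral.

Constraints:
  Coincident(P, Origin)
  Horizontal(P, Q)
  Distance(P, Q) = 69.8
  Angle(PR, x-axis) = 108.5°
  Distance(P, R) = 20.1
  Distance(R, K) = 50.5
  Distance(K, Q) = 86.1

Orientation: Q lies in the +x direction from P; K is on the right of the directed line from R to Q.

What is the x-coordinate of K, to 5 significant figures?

-10.418

Checks: |RK| = 50.50 ✓; |KQ| = 86.10 ✓.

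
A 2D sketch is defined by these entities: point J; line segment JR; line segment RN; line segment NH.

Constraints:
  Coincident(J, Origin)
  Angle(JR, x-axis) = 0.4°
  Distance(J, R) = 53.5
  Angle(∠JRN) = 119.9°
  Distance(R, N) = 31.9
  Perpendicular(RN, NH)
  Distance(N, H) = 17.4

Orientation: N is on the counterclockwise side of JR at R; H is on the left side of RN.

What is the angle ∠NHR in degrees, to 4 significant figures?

61.39°

∠JRN = 119.9°, so RN runs at 0.4° + (180° − 119.9°) = 60.50° from the x-axis; with |RN| = 31.9, N = R + 31.9·(cos 60.50°, sin 60.50°) = (69.21, 28.14). RN is perpendicular to NH; with |NH| = 17.4 on the left of RN, H = N + 17.4·(-0.8704, 0.4924) = (54.06, 36.71). Then cos ∠NHR = HN·HR / (|HN||HR|), giving 61.39°.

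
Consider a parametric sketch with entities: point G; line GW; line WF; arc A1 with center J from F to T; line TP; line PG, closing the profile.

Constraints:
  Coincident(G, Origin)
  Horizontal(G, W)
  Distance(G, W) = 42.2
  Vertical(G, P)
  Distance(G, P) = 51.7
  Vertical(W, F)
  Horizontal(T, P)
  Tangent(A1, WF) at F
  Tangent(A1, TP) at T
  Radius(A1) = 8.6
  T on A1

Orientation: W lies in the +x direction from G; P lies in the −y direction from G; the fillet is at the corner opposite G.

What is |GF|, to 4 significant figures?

60.32

The virtual corner opposite G is at (42.20, -51.70). Tangency of A1 to WF means the radius JF is perpendicular to WF and since A1 is tangent to TP there, JT ⟂ TP, with radius 8.6, so the center J sits 8.6 in from both sides at J = (33.60, -43.10). That places the tangent points at F = (42.20, -43.10) on WF and T = (33.60, -51.70) on TP. Then |GF| = |F − G| = 60.32.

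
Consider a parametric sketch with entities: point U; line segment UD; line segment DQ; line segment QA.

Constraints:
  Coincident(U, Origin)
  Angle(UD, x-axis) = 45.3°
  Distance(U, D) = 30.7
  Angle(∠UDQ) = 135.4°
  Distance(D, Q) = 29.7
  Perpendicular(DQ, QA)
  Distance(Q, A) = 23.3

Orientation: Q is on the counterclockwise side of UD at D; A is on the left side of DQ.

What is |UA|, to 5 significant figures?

51.589

∠UDQ = 135.4°, so DQ runs at 45.3° + (180° − 135.4°) = 89.900° from the x-axis; with |DQ| = 29.7, Q = D + 29.7·(cos 89.900°, sin 89.900°) = (21.646, 51.521). DQ is perpendicular to QA; with |QA| = 23.3 on the left of DQ, A = Q + 23.3·(-1.0000, 0.0017453) = (-1.6539, 51.562). Then |UA| = |A − U| = 51.589.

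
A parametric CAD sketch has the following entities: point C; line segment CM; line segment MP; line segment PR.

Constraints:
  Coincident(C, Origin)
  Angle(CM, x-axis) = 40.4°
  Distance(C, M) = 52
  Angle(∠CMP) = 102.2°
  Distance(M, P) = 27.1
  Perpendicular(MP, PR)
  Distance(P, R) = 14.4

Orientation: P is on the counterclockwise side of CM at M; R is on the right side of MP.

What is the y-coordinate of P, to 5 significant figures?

57.586

C is at the origin; CM runs at 40.4° with length 52.0, so M = 52.0·(cos 40.4°, sin 40.4°) = (39.600, 33.702). ∠CMP = 102.2°, so MP runs at 40.4° + (180° − 102.2°) = 118.20° from the x-axis; with |MP| = 27.1, P = M + 27.1·(cos 118.20°, sin 118.20°) = (26.794, 57.586). So P.y = 57.586.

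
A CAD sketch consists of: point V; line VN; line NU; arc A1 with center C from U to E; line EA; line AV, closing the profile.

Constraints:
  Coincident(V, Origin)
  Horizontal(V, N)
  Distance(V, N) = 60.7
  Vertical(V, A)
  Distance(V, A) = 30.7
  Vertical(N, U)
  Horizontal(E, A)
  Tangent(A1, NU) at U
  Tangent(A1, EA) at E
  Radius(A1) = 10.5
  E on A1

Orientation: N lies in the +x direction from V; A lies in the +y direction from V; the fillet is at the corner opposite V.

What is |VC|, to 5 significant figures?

54.112

V is at the origin; V and N share the same y with |VN| = 60.7 and N on the +x side, so N = (60.700, 0.0000). VA is vertical with |VA| = 30.7 and A on the +y side, so A = (0.0000, 30.700). The virtual corner opposite V is at (60.700, 30.700). Since A1 is tangent to NU there, CU ⟂ NU and the tangent condition forces CE to be normal to EA, with radius 10.5, so the center C sits 10.5 in from both sides at C = (50.200, 20.200). Then |VC| = |C − V| = 54.112.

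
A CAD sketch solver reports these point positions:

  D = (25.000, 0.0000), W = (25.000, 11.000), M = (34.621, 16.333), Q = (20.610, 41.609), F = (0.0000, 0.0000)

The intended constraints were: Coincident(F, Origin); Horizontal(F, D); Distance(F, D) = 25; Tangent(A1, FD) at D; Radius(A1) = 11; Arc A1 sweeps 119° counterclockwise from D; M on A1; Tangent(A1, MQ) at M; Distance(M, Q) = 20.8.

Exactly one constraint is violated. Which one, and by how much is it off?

Distance(M, Q) = 20.8 — off by 8.10.

F = (0.00, 0.00) ✓; F.y = 0.00, D.y = 0.00 ✓; |FD| = 25.00 ✓; ∠(WD, DF) = 90.00° ✓; |WD| = 11.00 ✓; bearing(W→M) − bearing(W→D) = 119.0° ✓; |WM| = 11.00 ✓; ∠(WM, MQ) = 90.00° ✓; |MQ| = 28.90 ✗.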